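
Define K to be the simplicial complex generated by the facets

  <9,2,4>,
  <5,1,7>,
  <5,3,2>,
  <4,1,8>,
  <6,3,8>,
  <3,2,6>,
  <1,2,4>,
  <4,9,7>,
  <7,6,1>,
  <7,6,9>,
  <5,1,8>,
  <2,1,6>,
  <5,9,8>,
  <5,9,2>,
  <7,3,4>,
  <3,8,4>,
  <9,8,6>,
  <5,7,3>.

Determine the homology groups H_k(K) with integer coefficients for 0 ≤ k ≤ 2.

H_0 ≅ Z,  H_1 ≅ Z^2,  H_2 ≅ Z.

K has 9 vertices, 27 edges, 18 triangles.
rank ∂_0 = 0, rank ∂_1 = 8 ⇒ b_0 = 9 − 0 − 8 = 1; all invariant factors of ∂_1 are 1 so no torsion. So H_0 ≅ Z.
rank ∂_1 = 8, rank ∂_2 = 17 ⇒ b_1 = 27 − 8 − 17 = 2; all invariant factors of ∂_2 are 1 so no torsion. So H_1 ≅ Z^2.
rank ∂_2 = 17, rank ∂_3 = 0 ⇒ b_2 = 18 − 17 − 0 = 1. So H_2 ≅ Z.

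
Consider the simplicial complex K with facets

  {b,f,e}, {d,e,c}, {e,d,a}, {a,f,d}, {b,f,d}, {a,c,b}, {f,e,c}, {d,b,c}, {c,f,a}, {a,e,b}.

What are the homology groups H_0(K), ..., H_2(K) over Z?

K has 6 vertices, 15 edges, 10 triangles.
rank ∂_0 = 0, rank ∂_1 = 5 ⇒ b_0 = 6 − 0 − 5 = 1; all invariant factors of ∂_1 are 1 so no torsion. So H_0 = Z.
rank ∂_1 = 5, rank ∂_2 = 10 ⇒ b_1 = 15 − 5 − 10 = 0; ∂_2 has invariant factor(s) [2] giving torsion. So H_1 = Z/2Z.
rank ∂_2 = 10, rank ∂_3 = 0 ⇒ b_2 = 10 − 10 − 0 = 0. So H_2 = 0.

H_0 ≅ Z,  H_1 ≅ Z/2Z,  H_2 = 0.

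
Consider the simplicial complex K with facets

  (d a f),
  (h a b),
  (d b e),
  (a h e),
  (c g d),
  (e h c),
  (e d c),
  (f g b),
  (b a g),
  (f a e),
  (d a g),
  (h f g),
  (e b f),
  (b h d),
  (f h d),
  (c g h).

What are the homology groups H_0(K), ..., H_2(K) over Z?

H_0 ≅ Z,  H_1 ≅ Z^2,  H_2 ≅ Z.

Take the total order a < b < c < d < e < f < g < h on the vertex set. Then K (dimension 2) consists of the simplices:

  0-simplices (8): a, b, c, d, e, f, g, h
  1-simplices (24): ab, ad, ae, af, ag, ah, bd, be, bf, bg, bh, cd, ce, cg, ch, de, df, dg, dh, ef, eh, fg, fh, gh
  2-simplices (16): abg, abh, adf, adg, aef, aeh, bde, bdh, bef, bfg, cde, cdg, ceh, cgh, dfh, fgh

Hence C_0 ≅ Z^8, C_1 ≅ Z^24, C_2 ≅ Z^16.

Boundary ∂_1: C_1 → C_0 is given by ∂[p,q] = [q] − [p].
As a 8×24 matrix over Z this has rank 7, with invariant factors (1,1,1,1,1,1,1).

The boundary map ∂_2: C_2 → C_1 sends each 2-simplex [p,q,r] to [q,r] − [p,r] + [p,q]. For instance
  ∂bfg = fg − bg + bf,
  ∂cgh = gh − ch + cg.
The 24×16 boundary matrix has rank 15 and Smith normal form diag(1,1,1,1,1,1,1,1,1,1,1,1,1,1,1).

Computing H_k = (kernel of ∂_k) / (image of ∂_{k+1}):

  H_0: rank C_0 − rank ∂_1 = 8 − 7 = 1, and the invariant factors of ∂_1 are all 1, so H_0 ≅ Z.
  H_1: rank ker ∂_1 − rank ∂_2 = (24 − 7) − 15 = 2, and the invariant factors of ∂_2 are all 1, so H_1 ≅ Z^2.
  H_2: rank ker ∂_2 − rank ∂_3 = (16 − 15) − 0 = 1, and there is no ∂_3, so H_2 ≅ Z.

As a check, the Euler characteristic is 8 − 24 + 16 = 0, which agrees with 1 − 2 + 1 = 0.
(K is a triangulation of the torus T^2.)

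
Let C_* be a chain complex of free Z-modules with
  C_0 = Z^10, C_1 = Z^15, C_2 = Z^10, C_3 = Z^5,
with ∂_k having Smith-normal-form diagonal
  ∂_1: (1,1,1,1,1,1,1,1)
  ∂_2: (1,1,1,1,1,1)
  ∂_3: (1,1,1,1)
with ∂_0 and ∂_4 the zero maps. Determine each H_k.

H_0: b_0 = 10 − 0 − 8 = 2; torsion from ∂_1 factors > 1: none. So H_0 ≅ Z^2.
H_1: b_1 = 15 − 8 − 6 = 1; torsion from ∂_2 factors > 1: none. So H_1 ≅ Z.
H_2: b_2 = 10 − 6 − 4 = 0; torsion from ∂_3 factors > 1: none. So H_2 ≅ 0.
H_3: b_3 = 5 − 4 − 0 = 1; torsion from ∂_4 factors > 1: none. So H_3 ≅ Z.

H_0 ≅ Z^2,  H_1 ≅ Z,  H_2 = 0,  H_3 ≅ Z.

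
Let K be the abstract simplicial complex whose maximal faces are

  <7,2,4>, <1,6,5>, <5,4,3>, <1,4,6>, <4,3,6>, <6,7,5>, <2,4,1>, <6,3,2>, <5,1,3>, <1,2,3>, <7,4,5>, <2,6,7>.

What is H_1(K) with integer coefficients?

H_1 ≅ Z/2.

Take the total order 1 < 2 < 3 < 4 < 5 < 6 < 7 on the vertex set. Then K (dimension 2) consists of the simplices:

  0-simplices (7): [1], [2], [3], [4], [5], [6], [7]
  1-simplices (18): [1,2], [1,3], [1,4], [1,5], [1,6], [2,3], [2,4], [2,6], [2,7], [3,4], [3,5], [3,6], [4,5], [4,6], [4,7], [5,6], [5,7], [6,7]
  2-simplices (12): [1,2,3], [1,2,4], [1,3,5], [1,4,6], [1,5,6], [2,3,6], [2,4,7], [2,6,7], [3,4,5], [3,4,6], [4,5,7], [5,6,7]

so the chain groups are C_0 ≅ Z^7, C_1 ≅ Z^18, C_2 ≅ Z^12.

∂_1: C_1 → C_0 sends each edge [p,q] (with p < q) to q − p. For instance
  ∂[5,6] = [6] − [5].
The 7×18 boundary matrix has rank 6 and Smith normal form diag(1,1,1,1,1,1).

Boundary ∂_2: C_2 → C_1 acts by ∂[p,q,r] = [q,r] − [p,r] + [p,q]. For instance
  ∂[2,3,6] = [3,6] − [2,6] + [2,3],
  ∂[4,5,7] = [5,7] − [4,7] + [4,5].
As a 18×12 matrix over Z this has rank 12, with invariant factors (1,1,1,1,1,1,1,1,1,1,1,2).

Computing H_k = (kernel of ∂_k) / (image of ∂_{k+1}):

  H_1: rank ker ∂_1 − rank ∂_2 = (18 − 6) − 12 = 0, and ∂_2 has invariant factor 2 > 1, so H_1 = Z/2.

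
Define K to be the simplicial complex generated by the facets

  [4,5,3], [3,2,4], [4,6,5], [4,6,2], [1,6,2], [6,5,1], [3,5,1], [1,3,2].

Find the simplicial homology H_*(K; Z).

H_0 ≅ Z,  H_1 = 0,  H_2 ≅ Z.

K has 6 vertices, 12 edges, 8 triangles.
rank ∂_0 = 0, rank ∂_1 = 5 ⇒ b_0 = 6 − 0 − 5 = 1; all invariant factors of ∂_1 are 1 so no torsion. So H_0 = Z.
rank ∂_1 = 5, rank ∂_2 = 7 ⇒ b_1 = 12 − 5 − 7 = 0; all invariant factors of ∂_2 are 1 so no torsion. So H_1 = 0.
rank ∂_2 = 7, rank ∂_3 = 0 ⇒ b_2 = 8 − 7 − 0 = 1. So H_2 = Z.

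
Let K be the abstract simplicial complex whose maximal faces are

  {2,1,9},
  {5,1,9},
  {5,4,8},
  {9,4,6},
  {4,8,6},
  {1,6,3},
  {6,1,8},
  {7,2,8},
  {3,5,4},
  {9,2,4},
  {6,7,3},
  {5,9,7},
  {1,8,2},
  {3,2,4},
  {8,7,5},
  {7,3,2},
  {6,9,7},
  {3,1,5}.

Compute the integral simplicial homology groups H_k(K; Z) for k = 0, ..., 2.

We work with the vertex ordering 1 < 2 < 3 < 4 < 5 < 6 < 7 < 8 < 9. The simplices of K, each written with vertices in increasing order, are:

  0-simplices (9): [1], [2], [3], [4], [5], [6], [7], [8], [9]
  1-simplices (27): (27 of them)
  2-simplices (18): [1,2,8], [1,2,9], [1,3,5], [1,3,6], [1,5,9], [1,6,8], [2,3,4], [2,3,7], [2,4,9], [2,7,8], [3,4,5], [3,6,7], [4,5,8], [4,6,8], [4,6,9], [5,7,8], [5,7,9], [6,7,9]

giving chain groups C_0 ≅ Z^9, C_1 ≅ Z^27, C_2 ≅ Z^18.

The boundary map ∂_1: C_1 → C_0 maps an edge to its endpoints' difference, ∂[p,q] = q − p. For instance
  ∂[2,8] = [8] − [2].
The resulting 9×27 matrix has rank 8, and its Smith normal form has invariant factors (1,1,1,1,1,1,1,1).

∂_2: C_2 → C_1 acts by ∂[p,q,r] = [q,r] − [p,r] + [p,q]. For instance
  ∂[3,4,5] = [4,5] − [3,5] + [3,4],
  ∂[2,7,8] = [7,8] − [2,8] + [2,7].
As a 27×18 matrix over Z this has rank 17, with invariant factors (1,1,1,1,1,1,1,1,1,1,1,1,1,1,1,1,1).

From H_k ≅ ker(∂_k) / im(∂_{k+1}) we obtain:

  H_0: rank C_0 − rank ∂_1 = 9 − 8 = 1, and the invariant factors of ∂_1 are all 1, so H_0 = Z.
  H_1: rank ker ∂_1 − rank ∂_2 = (27 − 8) − 17 = 2, and the invariant factors of ∂_2 are all 1, so H_1 = Z^2.
  H_2: rank ker ∂_2 − rank ∂_3 = (18 − 17) − 0 = 1, and there is no ∂_3, so H_2 = Z.

(K is a triangulation of the torus T^2.)

H_0 ≅ Z,  H_1 ≅ Z^2,  H_2 ≅ Z.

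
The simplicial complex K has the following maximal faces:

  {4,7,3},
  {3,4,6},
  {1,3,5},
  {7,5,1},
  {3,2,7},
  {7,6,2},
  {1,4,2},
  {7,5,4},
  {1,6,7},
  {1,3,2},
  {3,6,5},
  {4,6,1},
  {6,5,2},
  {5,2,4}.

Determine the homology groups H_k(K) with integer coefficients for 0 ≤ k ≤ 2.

H_0 = Z,  H_1 = Z^2,  H_2 = Z.

Fix the vertex order 1 < 2 < 3 < 4 < 5 < 6 < 7 and write every simplex with vertices in increasing order. Then dim K = 2 and the simplices of K are:

  0-simplices (7): [1], [2], [3], [4], [5], [6], [7]
  1-simplices (21): [1,2], [1,3], [1,4], [1,5], [1,6], [1,7], [2,3], [2,4], [2,5], [2,6], [2,7], [3,4], [3,5], [3,6], [3,7], [4,5], [4,6], [4,7], [5,6], [5,7], [6,7]
  2-simplices (14): [1,2,3], [1,2,4], [1,3,5], [1,4,6], [1,5,7], [1,6,7], [2,3,7], [2,4,5], [2,5,6], [2,6,7], [3,4,6], [3,4,7], [3,5,6], [4,5,7]

Hence C_0 ≅ Z^7, C_1 ≅ Z^21, C_2 ≅ Z^14.

The boundary map ∂_1: C_1 → C_0 sends each edge [p,q] (with p < q) to q − p. For instance
  ∂[2,3] = [3] − [2].
The resulting 7×21 matrix has rank 6, and its Smith normal form has invariant factors (1,1,1,1,1,1).

∂_2: C_2 → C_1 maps a triangle to the signed sum of its edges. For instance
  ∂[2,4,5] = [4,5] − [2,5] + [2,4],
  ∂[1,3,5] = [3,5] − [1,5] + [1,3].
As a 21×14 matrix over Z this has rank 13, with invariant factors (1,1,1,1,1,1,1,1,1,1,1,1,1).

Computing H_k = (kernel of ∂_k) / (image of ∂_{k+1}):

  H_0: rank C_0 − rank ∂_1 = 7 − 6 = 1, and the invariant factors of ∂_1 are all 1, so H_0 = Z.
  H_1: rank ker ∂_1 − rank ∂_2 = (21 − 6) − 13 = 2, and the invariant factors of ∂_2 are all 1, so H_1 = Z^2.
  H_2: rank ker ∂_2 − rank ∂_3 = (14 − 13) − 0 = 1, and there is no ∂_3, so H_2 = Z.

As a check, the Euler characteristic is 7 − 21 + 14 = 0, which agrees with 1 − 2 + 1 = 0.
(K is a triangulation of the torus T^2.)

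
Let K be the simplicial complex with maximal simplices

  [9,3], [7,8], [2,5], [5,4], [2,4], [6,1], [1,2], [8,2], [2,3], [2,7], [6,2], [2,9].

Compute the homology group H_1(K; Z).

H_1 = Z^4.

Order the vertices as 1 < 2 < 3 < 4 < 5 < 6 < 7 < 8 < 9. Listing each simplex with vertices in this order, K has dimension 1 with simplices:

  0-simplices (9): [1], [2], [3], [4], [5], [6], [7], [8], [9]
  1-simplices (12): [1,2], [1,6], [2,3], [2,4], [2,5], [2,6], [2,7], [2,8], [2,9], [3,9], [4,5], [7,8]

so the chain groups are C_0 ≅ Z^9, C_1 ≅ Z^12.

Boundary ∂_1: C_1 → C_0 is given by ∂[p,q] = [q] − [p]. For instance
  ∂[2,3] = [3] − [2].
As a 9×12 matrix over Z this has rank 8, with invariant factors (1,1,1,1,1,1,1,1).

Now H_k = ker ∂_k / im ∂_{k+1}, so:

  H_1: rank ker ∂_1 − rank ∂_2 = (12 − 8) − 0 = 4, and there is no ∂_2, so H_1 ≅ Z^4.

(K is a triangulation of a wedge of 4 circles.)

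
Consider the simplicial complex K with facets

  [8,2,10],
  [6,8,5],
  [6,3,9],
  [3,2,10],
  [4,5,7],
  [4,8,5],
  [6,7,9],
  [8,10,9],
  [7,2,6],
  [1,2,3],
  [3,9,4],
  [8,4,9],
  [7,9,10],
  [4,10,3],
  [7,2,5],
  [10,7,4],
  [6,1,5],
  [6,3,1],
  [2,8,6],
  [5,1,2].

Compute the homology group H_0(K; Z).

Fix the vertex order 1 < 2 < 3 < 4 < 5 < 6 < 7 < 8 < 9 < 10 and write every simplex with vertices in increasing order. Then dim K = 2 and the simplices of K are:

  0-simplices (10): [1], [2], [3], [4], [5], [6], [7], [8], [9], [10]
  1-simplices (30): (30 of them)
  2-simplices (20): (20 of them)

giving chain groups C_0 ≅ Z^10, C_1 ≅ Z^30, C_2 ≅ Z^20.

Boundary ∂_1: C_1 → C_0 maps an edge to its endpoints' difference, ∂[p,q] = q − p.
This gives a 10×30 integer matrix of rank 9; reducing to Smith normal form yields diagonal entries (1,1,1,1,1,1,1,1,1).

∂_2: C_2 → C_1 maps a triangle to the signed sum of its edges. For instance
  ∂[2,5,7] = [5,7] − [2,7] + [2,5],
  ∂[8,9,10] = [9,10] − [8,10] + [8,9].
This gives a 30×20 integer matrix of rank 20; reducing to Smith normal form yields diagonal entries (1,1,1,1,1,1,1,1,1,1,1,1,1,1,1,1,1,1,1,2).

From H_k ≅ ker(∂_k) / im(∂_{k+1}) we obtain:

  H_0: rank C_0 − rank ∂_1 = 10 − 9 = 1, and the invariant factors of ∂_1 are all 1, so H_0 = Z.

(K is a triangulation of the Klein bottle.)

H_0 = Z.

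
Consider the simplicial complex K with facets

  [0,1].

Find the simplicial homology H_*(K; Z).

H_0 = Z,  H_1 = 0.

We work with the vertex ordering 0 < 1. The simplices of K, each written with vertices in increasing order, are:

  0-simplices (2): [0], [1]
  1-simplices (1): [0,1]

Hence C_0 ≅ Z^2, C_1 ≅ Z^1.

Boundary ∂_1: C_1 → C_0 sends each edge [p,q] (with p < q) to q − p. For instance
  ∂[0,1] = [1] − [0].
The 2×1 boundary matrix has rank 1 and Smith normal form diag(1).

Reading off H_k = ker ∂_k / im ∂_{k+1}:

  H_0: rank C_0 − rank ∂_1 = 2 − 1 = 1, and the invariant factors of ∂_1 are all 1, so H_0 ≅ Z.
  H_1: rank ker ∂_1 − rank ∂_2 = (1 − 1) − 0 = 0, and there is no ∂_2, so H_1 ≅ 0.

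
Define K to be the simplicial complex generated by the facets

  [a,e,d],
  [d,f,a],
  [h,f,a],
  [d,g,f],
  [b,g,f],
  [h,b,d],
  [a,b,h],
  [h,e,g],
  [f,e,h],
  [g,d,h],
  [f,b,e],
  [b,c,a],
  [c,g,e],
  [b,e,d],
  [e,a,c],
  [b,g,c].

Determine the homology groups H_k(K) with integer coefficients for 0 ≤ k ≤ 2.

H_0 = Z,  H_1 = Z^2,  H_2 = Z.

Order the vertices as a < b < c < d < e < f < g < h. Listing each simplex with vertices in this order, K has dimension 2 with simplices:

  0-simplices (8): a, b, c, d, e, f, g, h
  1-simplices (24): ab, ac, ad, ae, af, ah, bc, bd, be, bf, bg, bh, ce, cg, de, df, dg, dh, ef, eg, eh, fg, fh, gh
  2-simplices (16): abc, abh, ace, ade, adf, afh, bcg, bde, bdh, bef, bfg, ceg, dfg, dgh, efh, egh

Hence C_0 ≅ Z^8, C_1 ≅ Z^24, C_2 ≅ Z^16.

The boundary map ∂_1: C_1 → C_0 maps an edge to its endpoints' difference, ∂[p,q] = q − p. For instance
  ∂gh = h − g.
As a 8×24 matrix over Z this has rank 7, with invariant factors (1,1,1,1,1,1,1).

The boundary map ∂_2: C_2 → C_1 maps a triangle to the signed sum of its edges. For instance
  ∂abc = bc − ac + ab,
  ∂ceg = eg − cg + ce.
This gives a 24×16 integer matrix of rank 15; reducing to Smith normal form yields diagonal entries (1,1,1,1,1,1,1,1,1,1,1,1,1,1,1).

Now H_k = ker ∂_k / im ∂_{k+1}, so:

  H_0: rank C_0 − rank ∂_1 = 8 − 7 = 1, and the invariant factors of ∂_1 are all 1, so H_0 ≅ Z.
  H_1: rank ker ∂_1 − rank ∂_2 = (24 − 7) − 15 = 2, and the invariant factors of ∂_2 are all 1, so H_1 ≅ Z^2.
  H_2: rank ker ∂_2 − rank ∂_3 = (16 − 15) − 0 = 1, and there is no ∂_3, so H_2 ≅ Z.

(K is a triangulation of the torus T^2.)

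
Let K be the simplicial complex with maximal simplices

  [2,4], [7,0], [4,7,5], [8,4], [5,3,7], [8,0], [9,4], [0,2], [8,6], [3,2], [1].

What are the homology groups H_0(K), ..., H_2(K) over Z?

Fix the vertex order 0 < 1 < 2 < 3 < 4 < 5 < 6 < 7 < 8 < 9 and write every simplex with vertices in increasing order. Then dim K = 2 and the simplices of K are:

  0-simplices (10): [0], [1], [2], [3], [4], [5], [6], [7], [8], [9]
  1-simplices (13): [0,2], [0,7], [0,8], [2,3], [2,4], [3,5], [3,7], [4,5], [4,7], [4,8], [4,9], [5,7], [6,8]
  2-simplices (2): [3,5,7], [4,5,7]

Hence C_0 ≅ Z^10, C_1 ≅ Z^13, C_2 ≅ Z^2.

The boundary map ∂_1: C_1 → C_0 is given by ∂[p,q] = [q] − [p]. For instance
  ∂[4,8] = [8] − [4].
As a 10×13 matrix over Z this has rank 8, with invariant factors (1,1,1,1,1,1,1,1).

∂_2: C_2 → C_1 acts by ∂[p,q,r] = [q,r] − [p,r] + [p,q]. For instance
  ∂[3,5,7] = [5,7] − [3,7] + [3,5],
  ∂[4,5,7] = [5,7] − [4,7] + [4,5].
The resulting 13×2 matrix has rank 2, and its Smith normal form has invariant factors (1,1).

From H_k ≅ ker(∂_k) / im(∂_{k+1}) we obtain:

  H_0: rank C_0 − rank ∂_1 = 10 − 8 = 2, and the invariant factors of ∂_1 are all 1, so H_0 = Z^2.
  H_1: rank ker ∂_1 − rank ∂_2 = (13 − 8) − 2 = 3, and the invariant factors of ∂_2 are all 1, so H_1 = Z^3.
  H_2: rank ker ∂_2 − rank ∂_3 = (2 − 2) − 0 = 0, and there is no ∂_3, so H_2 = 0.

H_0 ≅ Z^2,  H_1 ≅ Z^3,  H_2 = 0.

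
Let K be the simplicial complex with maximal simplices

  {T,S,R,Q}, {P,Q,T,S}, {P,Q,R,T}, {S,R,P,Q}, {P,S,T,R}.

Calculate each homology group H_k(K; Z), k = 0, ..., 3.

H_0 = Z,  H_1 = 0,  H_2 = 0,  H_3 = Z.

K has 5 vertices, 10 edges, 10 triangles, 5 3-simplices.
rank ∂_0 = 0, rank ∂_1 = 4 ⇒ b_0 = 5 − 0 − 4 = 1; all invariant factors of ∂_1 are 1 so no torsion. So H_0 = Z.
rank ∂_1 = 4, rank ∂_2 = 6 ⇒ b_1 = 10 − 4 − 6 = 0; all invariant factors of ∂_2 are 1 so no torsion. So H_1 = 0.
rank ∂_2 = 6, rank ∂_3 = 4 ⇒ b_2 = 10 − 6 − 4 = 0; all invariant factors of ∂_3 are 1 so no torsion. So H_2 = 0.
rank ∂_3 = 4, rank ∂_4 = 0 ⇒ b_3 = 5 − 4 − 0 = 1. So H_3 = Z.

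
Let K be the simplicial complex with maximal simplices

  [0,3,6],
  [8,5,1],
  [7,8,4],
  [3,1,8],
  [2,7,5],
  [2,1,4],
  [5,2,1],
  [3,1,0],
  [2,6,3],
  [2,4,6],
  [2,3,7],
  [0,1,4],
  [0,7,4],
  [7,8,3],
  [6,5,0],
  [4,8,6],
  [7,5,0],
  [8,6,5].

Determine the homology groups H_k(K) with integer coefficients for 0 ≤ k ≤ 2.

We work with the vertex ordering 0 < 1 < 2 < 3 < 4 < 5 < 6 < 7 < 8. The simplices of K, each written with vertices in increasing order, are:

  0-simplices (9): [0], [1], [2], [3], [4], [5], [6], [7], [8]
  1-simplices (27): (27 of them)
  2-simplices (18): [0,1,3], [0,1,4], [0,3,6], [0,4,7], [0,5,6], [0,5,7], [1,2,4], [1,2,5], [1,3,8], [1,5,8], [2,3,6], [2,3,7], [2,4,6], [2,5,7], [3,7,8], [4,6,8], [4,7,8], [5,6,8]

giving chain groups C_0 ≅ Z^9, C_1 ≅ Z^27, C_2 ≅ Z^18.

Boundary ∂_1: C_1 → C_0 is given by ∂[p,q] = [q] − [p].
This gives a 9×27 integer matrix of rank 8; reducing to Smith normal form yields diagonal entries (1,1,1,1,1,1,1,1).

∂_2: C_2 → C_1 sends each 2-simplex [p,q,r] to [q,r] − [p,r] + [p,q]. For instance
  ∂[0,3,6] = [3,6] − [0,6] + [0,3],
  ∂[0,1,3] = [1,3] − [0,3] + [0,1].
This gives a 27×18 integer matrix of rank 17; reducing to Smith normal form yields diagonal entries (1,1,1,1,1,1,1,1,1,1,1,1,1,1,1,1,1).

From H_k ≅ ker(∂_k) / im(∂_{k+1}) we obtain:

  H_0: rank C_0 − rank ∂_1 = 9 − 8 = 1, and the invariant factors of ∂_1 are all 1, so H_0 ≅ Z.
  H_1: rank ker ∂_1 − rank ∂_2 = (27 − 8) − 17 = 2, and the invariant factors of ∂_2 are all 1, so H_1 ≅ Z^2.
  H_2: rank ker ∂_2 − rank ∂_3 = (18 − 17) − 0 = 1, and there is no ∂_3, so H_2 ≅ Z.

(K is a triangulation of the torus T^2.)

H_0 ≅ Z,  H_1 ≅ Z^2,  H_2 ≅ Z.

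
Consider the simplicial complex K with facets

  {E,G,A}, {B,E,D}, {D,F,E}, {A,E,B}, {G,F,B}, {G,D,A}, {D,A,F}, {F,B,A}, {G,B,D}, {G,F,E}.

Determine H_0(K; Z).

H_0 = Z.

Order the vertices as A < B < D < E < F < G. Listing each simplex with vertices in this order, K has dimension 2 with simplices:

  0-simplices (6): A, B, D, E, F, G
  1-simplices (15): AB, AD, AE, AF, AG, BD, BE, BF, BG, DE, DF, DG, EF, EG, FG
  2-simplices (10): ABE, ABF, ADF, ADG, AEG, BDE, BDG, BFG, DEF, EFG

so the chain groups are C_0 ≅ Z^6, C_1 ≅ Z^15, C_2 ≅ Z^10.

Boundary ∂_1: C_1 → C_0 sends each edge [p,q] (with p < q) to q − p. For instance
  ∂AE = E − A.
As a 6×15 matrix over Z this has rank 5, with invariant factors (1,1,1,1,1).

Boundary ∂_2: C_2 → C_1 sends each 2-simplex [p,q,r] to [q,r] − [p,r] + [p,q]. For instance
  ∂BDG = DG − BG + BD,
  ∂ADF = DF − AF + AD.
The resulting 15×10 matrix has rank 10, and its Smith normal form has invariant factors (1,1,1,1,1,1,1,1,1,2).

Computing H_k = (kernel of ∂_k) / (image of ∂_{k+1}):

  H_0: rank C_0 − rank ∂_1 = 6 − 5 = 1, and the invariant factors of ∂_1 are all 1, so H_0 = Z.

(K is a triangulation of the real projective plane RP^2.)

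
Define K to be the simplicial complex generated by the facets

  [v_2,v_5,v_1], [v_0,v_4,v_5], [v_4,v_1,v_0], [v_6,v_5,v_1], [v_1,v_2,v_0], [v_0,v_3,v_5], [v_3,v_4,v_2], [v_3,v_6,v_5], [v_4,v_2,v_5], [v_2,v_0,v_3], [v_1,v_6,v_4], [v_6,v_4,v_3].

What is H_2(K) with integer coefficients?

We work with the vertex ordering v_0 < v_1 < v_2 < v_3 < v_4 < v_5 < v_6. The simplices of K, each written with vertices in increasing order, are:

  0-simplices (7): [v_0], [v_1], [v_2], [v_3], [v_4], [v_5], [v_6]
  1-simplices (18): (18 of them)
  2-simplices (12): (12 of them)

giving chain groups C_0 ≅ Z^7, C_1 ≅ Z^18, C_2 ≅ Z^12.

Boundary ∂_1: C_1 → C_0 sends each edge [p,q] (with p < q) to q − p. For instance
  ∂[v_1,v_2] = [v_2] − [v_1].
As a 7×18 matrix over Z this has rank 6, with invariant factors (1,1,1,1,1,1).

The boundary map ∂_2: C_2 → C_1 acts by ∂[p,q,r] = [q,r] − [p,r] + [p,q]. For instance
  ∂[v_1,v_2,v_5] = [v_2,v_5] − [v_1,v_5] + [v_1,v_2],
  ∂[v_0,v_1,v_2] = [v_1,v_2] − [v_0,v_2] + [v_0,v_1].
The 18×12 boundary matrix has rank 12 and Smith normal form diag(1,1,1,1,1,1,1,1,1,1,1,2).

From H_k ≅ ker(∂_k) / im(∂_{k+1}) we obtain:

  H_2: rank ker ∂_2 − rank ∂_3 = (12 − 12) − 0 = 0, and there is no ∂_3, so H_2 = 0.

H_2 = 0.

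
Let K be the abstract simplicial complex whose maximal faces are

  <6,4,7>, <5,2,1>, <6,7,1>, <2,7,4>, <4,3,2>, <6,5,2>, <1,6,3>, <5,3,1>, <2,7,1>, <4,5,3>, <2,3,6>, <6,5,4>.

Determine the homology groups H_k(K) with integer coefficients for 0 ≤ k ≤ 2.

H_0 = Z,  H_1 = Z/2Z,  H_2 = 0.

Order the vertices as 1 < 2 < 3 < 4 < 5 < 6 < 7. Listing each simplex with vertices in this order, K has dimension 2 with simplices:

  0-simplices (7): [1], [2], [3], [4], [5], [6], [7]
  1-simplices (18): [1,2], [1,3], [1,5], [1,6], [1,7], [2,3], [2,4], [2,5], [2,6], [2,7], [3,4], [3,5], [3,6], [4,5], [4,6], [4,7], [5,6], [6,7]
  2-simplices (12): [1,2,5], [1,2,7], [1,3,5], [1,3,6], [1,6,7], [2,3,4], [2,3,6], [2,4,7], [2,5,6], [3,4,5], [4,5,6], [4,6,7]

Hence C_0 ≅ Z^7, C_1 ≅ Z^18, C_2 ≅ Z^12.

Boundary ∂_1: C_1 → C_0 maps an edge to its endpoints' difference, ∂[p,q] = q − p.
The resulting 7×18 matrix has rank 6, and its Smith normal form has invariant factors (1,1,1,1,1,1).

Boundary ∂_2: C_2 → C_1 acts by ∂[p,q,r] = [q,r] − [p,r] + [p,q]. For instance
  ∂[2,3,4] = [3,4] − [2,4] + [2,3],
  ∂[1,2,7] = [2,7] − [1,7] + [1,2].
The 18×12 boundary matrix has rank 12 and Smith normal form diag(1,1,1,1,1,1,1,1,1,1,1,2).

Now H_k = ker ∂_k / im ∂_{k+1}, so:

  H_0: rank C_0 − rank ∂_1 = 7 − 6 = 1, and the invariant factors of ∂_1 are all 1, so H_0 = Z.
  H_1: rank ker ∂_1 − rank ∂_2 = (18 − 6) − 12 = 0, and ∂_2 has invariant factor 2 > 1, so H_1 = Z/2Z.
  H_2: rank ker ∂_2 − rank ∂_3 = (12 − 12) − 0 = 0, and there is no ∂_3, so H_2 = 0.

As a check, the Euler characteristic is 7 − 18 + 12 = 1, which agrees with 1 − 0 + 0 = 1.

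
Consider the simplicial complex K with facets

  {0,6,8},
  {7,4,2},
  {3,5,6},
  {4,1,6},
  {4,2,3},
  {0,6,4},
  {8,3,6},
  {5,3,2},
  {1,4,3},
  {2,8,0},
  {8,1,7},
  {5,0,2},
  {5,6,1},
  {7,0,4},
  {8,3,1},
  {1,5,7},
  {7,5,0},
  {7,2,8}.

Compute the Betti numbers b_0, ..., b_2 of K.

b_0 = 1, b_1 = 1, b_2 = 0.

Fix the vertex order 0 < 1 < 2 < 3 < 4 < 5 < 6 < 7 < 8 and write every simplex with vertices in increasing order. Then dim K = 2 and the simplices of K are:

  0-simplices (9): [0], [1], [2], [3], [4], [5], [6], [7], [8]
  1-simplices (27): (27 of them)
  2-simplices (18): [0,2,5], [0,2,8], [0,4,6], [0,4,7], [0,5,7], [0,6,8], [1,3,4], [1,3,8], [1,4,6], [1,5,6], [1,5,7], [1,7,8], [2,3,4], [2,3,5], [2,4,7], [2,7,8], [3,5,6], [3,6,8]

so the chain groups are C_0 ≅ Z^9, C_1 ≅ Z^27, C_2 ≅ Z^18.

The boundary map ∂_1: C_1 → C_0 maps an edge to its endpoints' difference, ∂[p,q] = q − p. For instance
  ∂[3,6] = [6] − [3].
As a 9×27 matrix over Z this has rank 8, with invariant factors (1,1,1,1,1,1,1,1).

Boundary ∂_2: C_2 → C_1 sends each 2-simplex [p,q,r] to [q,r] − [p,r] + [p,q]. For instance
  ∂[3,6,8] = [6,8] − [3,8] + [3,6],
  ∂[0,2,8] = [2,8] − [0,8] + [0,2].
This gives a 27×18 integer matrix of rank 18; reducing to Smith normal form yields diagonal entries (1,1,1,1,1,1,1,1,1,1,1,1,1,1,1,1,1,2).

Computing H_k = (kernel of ∂_k) / (image of ∂_{k+1}):

  H_0: rank C_0 − rank ∂_1 = 9 − 8 = 1, and the invariant factors of ∂_1 are all 1, so H_0 ≅ Z.
  H_1: rank ker ∂_1 − rank ∂_2 = (27 − 8) − 18 = 1, and ∂_2 has invariant factor 2 > 1, so H_1 ≅ Z ⊕ Z/2Z.
  H_2: rank ker ∂_2 − rank ∂_3 = (18 − 18) − 0 = 0, and there is no ∂_3, so H_2 ≅ 0.

(K is a triangulation of the Klein bottle.)

Hence the Betti numbers are b_0 = 1, b_1 = 1, b_2 = 0.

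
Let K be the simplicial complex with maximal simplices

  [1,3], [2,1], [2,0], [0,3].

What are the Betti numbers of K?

Order the vertices as 0 < 1 < 2 < 3. Listing each simplex with vertices in this order, K has dimension 1 with simplices:

  0-simplices (4): [0], [1], [2], [3]
  1-simplices (4): [0,2], [0,3], [1,2], [1,3]

so the chain groups are C_0 ≅ Z^4, C_1 ≅ Z^4.

The boundary map ∂_1: C_1 → C_0 maps an edge to its endpoints' difference, ∂[p,q] = q − p. For instance
  ∂[1,3] = [3] − [1].
This gives a 4×4 integer matrix of rank 3; reducing to Smith normal form yields diagonal entries (1,1,1).

Now H_k = ker ∂_k / im ∂_{k+1}, so:

  H_0: rank C_0 − rank ∂_1 = 4 − 3 = 1, and the invariant factors of ∂_1 are all 1, so H_0 ≅ Z.
  H_1: rank ker ∂_1 − rank ∂_2 = (4 − 3) − 0 = 1, and there is no ∂_2, so H_1 ≅ Z.

As a check, the Euler characteristic is 4 − 4 = 0, which agrees with 1 − 1 = 0.

Hence the Betti numbers are b_0 = 1, b_1 = 1.

b_0 = 1, b_1 = 1.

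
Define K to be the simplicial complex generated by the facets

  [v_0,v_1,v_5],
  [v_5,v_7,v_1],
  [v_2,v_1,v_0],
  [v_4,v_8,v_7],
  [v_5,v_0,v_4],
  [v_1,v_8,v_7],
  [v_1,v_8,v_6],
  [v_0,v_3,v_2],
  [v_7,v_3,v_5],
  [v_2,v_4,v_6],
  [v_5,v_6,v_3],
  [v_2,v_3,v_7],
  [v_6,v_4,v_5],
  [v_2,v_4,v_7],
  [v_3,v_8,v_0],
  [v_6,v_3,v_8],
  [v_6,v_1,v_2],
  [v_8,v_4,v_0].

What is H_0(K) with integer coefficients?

H_0 ≅ Z.

K has 9 vertices, 27 edges, 18 triangles.
rank ∂_0 = 0, rank ∂_1 = 8 ⇒ b_0 = 9 − 0 − 8 = 1; all invariant factors of ∂_1 are 1 so no torsion. So H_0 = Z.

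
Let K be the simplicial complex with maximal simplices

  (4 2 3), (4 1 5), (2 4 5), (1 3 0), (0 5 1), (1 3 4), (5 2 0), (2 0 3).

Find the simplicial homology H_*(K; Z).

We work with the vertex ordering 0 < 1 < 2 < 3 < 4 < 5. The simplices of K, each written with vertices in increasing order, are:

  0-simplices (6): [0], [1], [2], [3], [4], [5]
  1-simplices (12): [0,1], [0,2], [0,3], [0,5], [1,3], [1,4], [1,5], [2,3], [2,4], [2,5], [3,4], [4,5]
  2-simplices (8): [0,1,3], [0,1,5], [0,2,3], [0,2,5], [1,3,4], [1,4,5], [2,3,4], [2,4,5]

Hence C_0 ≅ Z^6, C_1 ≅ Z^12, C_2 ≅ Z^8.

The boundary map ∂_1: C_1 → C_0 maps an edge to its endpoints' difference, ∂[p,q] = q − p. For instance
  ∂[0,5] = [5] − [0].
The 6×12 boundary matrix has rank 5 and Smith normal form diag(1,1,1,1,1).

The boundary map ∂_2: C_2 → C_1 maps a triangle to the signed sum of its edges. For instance
  ∂[1,4,5] = [4,5] − [1,5] + [1,4],
  ∂[2,4,5] = [4,5] − [2,5] + [2,4].
This gives a 12×8 integer matrix of rank 7; reducing to Smith normal form yields diagonal entries (1,1,1,1,1,1,1).

Computing H_k = (kernel of ∂_k) / (image of ∂_{k+1}):

  H_0: rank C_0 − rank ∂_1 = 6 − 5 = 1, and the invariant factors of ∂_1 are all 1, so H_0 ≅ Z.
  H_1: rank ker ∂_1 − rank ∂_2 = (12 − 5) − 7 = 0, and the invariant factors of ∂_2 are all 1, so H_1 ≅ 0.
  H_2: rank ker ∂_2 − rank ∂_3 = (8 − 7) − 0 = 1, and there is no ∂_3, so H_2 ≅ Z.

H_0 = Z,  H_1 = 0,  H_2 = Z.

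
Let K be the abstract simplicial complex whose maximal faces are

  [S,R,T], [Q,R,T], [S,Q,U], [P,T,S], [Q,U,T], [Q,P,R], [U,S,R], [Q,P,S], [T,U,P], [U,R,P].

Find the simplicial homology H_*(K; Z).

We work with the vertex ordering P < Q < R < S < T < U. The simplices of K, each written with vertices in increasing order, are:

  0-simplices (6): P, Q, R, S, T, U
  1-simplices (15): PQ, PR, PS, PT, PU, QR, QS, QT, QU, RS, RT, RU, ST, SU, TU
  2-simplices (10): PQR, PQS, PRU, PST, PTU, QRT, QSU, QTU, RST, RSU

giving chain groups C_0 ≅ Z^6, C_1 ≅ Z^15, C_2 ≅ Z^10.

The boundary map ∂_1: C_1 → C_0 is given by ∂[p,q] = [q] − [p].
As a 6×15 matrix over Z this has rank 5, with invariant factors (1,1,1,1,1).

The boundary map ∂_2: C_2 → C_1 acts by ∂[p,q,r] = [q,r] − [p,r] + [p,q]. For instance
  ∂QSU = SU − QU + QS,
  ∂PQS = QS − PS + PQ.
As a 15×10 matrix over Z this has rank 10, with invariant factors (1,1,1,1,1,1,1,1,1,2).

Reading off H_k = ker ∂_k / im ∂_{k+1}:

  H_0: rank C_0 − rank ∂_1 = 6 − 5 = 1, and the invariant factors of ∂_1 are all 1, so H_0 ≅ Z.
  H_1: rank ker ∂_1 − rank ∂_2 = (15 − 5) − 10 = 0, and ∂_2 has invariant factor 2 > 1, so H_1 ≅ Z/2.
  H_2: rank ker ∂_2 − rank ∂_3 = (10 − 10) − 0 = 0, and there is no ∂_3, so H_2 ≅ 0.

As a check, the Euler characteristic is 6 − 15 + 10 = 1, which agrees with 1 − 0 + 0 = 1.

H_0 = Z,  H_1 = Z/2,  H_2 = 0.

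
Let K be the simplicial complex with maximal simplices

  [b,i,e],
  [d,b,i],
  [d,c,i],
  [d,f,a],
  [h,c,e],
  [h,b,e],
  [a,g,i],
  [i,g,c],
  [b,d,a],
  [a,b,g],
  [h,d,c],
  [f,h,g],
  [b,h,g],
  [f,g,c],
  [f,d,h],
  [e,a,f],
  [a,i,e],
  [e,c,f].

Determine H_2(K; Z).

We work with the vertex ordering a < b < c < d < e < f < g < h < i. The simplices of K, each written with vertices in increasing order, are:

  0-simplices (9): a, b, c, d, e, f, g, h, i
  1-simplices (27): ab, ad, ae, af, ag, ai, bd, be, bg, bh, bi, cd, ce, cf, cg, ch, ci, df, dh, di, ef, eh, ei, fg, fh, gh, gi
  2-simplices (18): abd, abg, adf, aef, aei, agi, bdi, beh, bei, bgh, cdh, cdi, cef, ceh, cfg, cgi, dfh, fgh

Hence C_0 ≅ Z^9, C_1 ≅ Z^27, C_2 ≅ Z^18.

Boundary ∂_1: C_1 → C_0 is given by ∂[p,q] = [q] − [p].
The resulting 9×27 matrix has rank 8, and its Smith normal form has invariant factors (1,1,1,1,1,1,1,1).

Boundary ∂_2: C_2 → C_1 sends each 2-simplex [p,q,r] to [q,r] − [p,r] + [p,q]. For instance
  ∂beh = eh − bh + be,
  ∂bei = ei − bi + be.
This gives a 27×18 integer matrix of rank 18; reducing to Smith normal form yields diagonal entries (1,1,1,1,1,1,1,1,1,1,1,1,1,1,1,1,1,2).

Computing H_k = (kernel of ∂_k) / (image of ∂_{k+1}):

  H_2: rank ker ∂_2 − rank ∂_3 = (18 − 18) − 0 = 0, and there is no ∂_3, so H_2 ≅ 0.

(K is a triangulation of the Klein bottle.)

H_2 ≅ 0.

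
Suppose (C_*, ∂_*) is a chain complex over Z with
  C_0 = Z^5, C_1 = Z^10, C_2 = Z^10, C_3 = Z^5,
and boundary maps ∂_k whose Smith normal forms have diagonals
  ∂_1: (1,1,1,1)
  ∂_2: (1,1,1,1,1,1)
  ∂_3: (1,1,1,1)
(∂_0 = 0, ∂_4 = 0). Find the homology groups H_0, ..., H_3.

H_0 = Z,  H_1 = 0,  H_2 = 0,  H_3 = Z.

H_0: b_0 = 5 − 0 − 4 = 1; torsion from ∂_1 factors > 1: none. So H_0 = Z.
H_1: b_1 = 10 − 4 − 6 = 0; torsion from ∂_2 factors > 1: none. So H_1 = 0.
H_2: b_2 = 10 − 6 − 4 = 0; torsion from ∂_3 factors > 1: none. So H_2 = 0.
H_3: b_3 = 5 − 4 − 0 = 1; torsion from ∂_4 factors > 1: none. So H_3 = Z.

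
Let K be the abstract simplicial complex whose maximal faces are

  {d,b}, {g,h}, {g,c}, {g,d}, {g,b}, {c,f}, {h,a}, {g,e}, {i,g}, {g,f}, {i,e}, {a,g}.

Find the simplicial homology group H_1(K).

We work with the vertex ordering a < b < c < d < e < f < g < h < i. The simplices of K, each written with vertices in increasing order, are:

  0-simplices (9): a, b, c, d, e, f, g, h, i
  1-simplices (12): ag, ah, bd, bg, cf, cg, dg, eg, ei, fg, gh, gi

giving chain groups C_0 ≅ Z^9, C_1 ≅ Z^12.

Boundary ∂_1: C_1 → C_0 maps an edge to its endpoints' difference, ∂[p,q] = q − p.
As a 9×12 matrix over Z this has rank 8, with invariant factors (1,1,1,1,1,1,1,1).

Now H_k = ker ∂_k / im ∂_{k+1}, so:

  H_1: rank ker ∂_1 − rank ∂_2 = (12 − 8) − 0 = 4, and there is no ∂_2, so H_1 ≅ Z^4.

H_1 ≅ Z^4.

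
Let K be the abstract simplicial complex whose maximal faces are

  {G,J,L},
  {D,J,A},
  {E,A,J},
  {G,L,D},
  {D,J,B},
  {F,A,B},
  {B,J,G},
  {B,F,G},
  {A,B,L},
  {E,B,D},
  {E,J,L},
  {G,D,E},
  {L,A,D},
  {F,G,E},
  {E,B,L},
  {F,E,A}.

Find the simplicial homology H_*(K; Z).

H_0 ≅ Z,  H_1 ≅ Z^2,  H_2 ≅ Z.

K has 8 vertices, 24 edges, 16 triangles.
rank ∂_0 = 0, rank ∂_1 = 7 ⇒ b_0 = 8 − 0 − 7 = 1; all invariant factors of ∂_1 are 1 so no torsion. So H_0 ≅ Z.
rank ∂_1 = 7, rank ∂_2 = 15 ⇒ b_1 = 24 − 7 − 15 = 2; all invariant factors of ∂_2 are 1 so no torsion. So H_1 ≅ Z^2.
rank ∂_2 = 15, rank ∂_3 = 0 ⇒ b_2 = 16 − 15 − 0 = 1. So H_2 ≅ Z.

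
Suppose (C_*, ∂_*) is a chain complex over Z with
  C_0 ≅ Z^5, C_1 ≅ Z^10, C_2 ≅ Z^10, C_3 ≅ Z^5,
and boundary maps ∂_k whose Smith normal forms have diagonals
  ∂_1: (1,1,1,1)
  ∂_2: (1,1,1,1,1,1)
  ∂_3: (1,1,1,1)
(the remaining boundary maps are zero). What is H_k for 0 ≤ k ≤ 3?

H_0 = Z,  H_1 = 0,  H_2 = 0,  H_3 = Z.

H_0: b_0 = 5 − 0 − 4 = 1; torsion from ∂_1 factors > 1: none. So H_0 = Z.
H_1: b_1 = 10 − 4 − 6 = 0; torsion from ∂_2 factors > 1: none. So H_1 = 0.
H_2: b_2 = 10 − 6 − 4 = 0; torsion from ∂_3 factors > 1: none. So H_2 = 0.
H_3: b_3 = 5 − 4 − 0 = 1; torsion from ∂_4 factors > 1: none. So H_3 = Z.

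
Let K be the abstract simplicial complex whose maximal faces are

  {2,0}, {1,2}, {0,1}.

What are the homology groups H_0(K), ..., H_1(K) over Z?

Order the vertices as 0 < 1 < 2. Listing each simplex with vertices in this order, K has dimension 1 with simplices:

  0-simplices (3): [0], [1], [2]
  1-simplices (3): [0,1], [0,2], [1,2]

giving chain groups C_0 ≅ Z^3, C_1 ≅ Z^3.

Boundary ∂_1: C_1 → C_0 sends each edge [p,q] (with p < q) to q − p. For instance
  ∂[1,2] = [2] − [1].
As a 3×3 matrix over Z this has rank 2, with invariant factors (1,1).

Now H_k = ker ∂_k / im ∂_{k+1}, so:

  H_0: rank C_0 − rank ∂_1 = 3 − 2 = 1, and the invariant factors of ∂_1 are all 1, so H_0 ≅ Z.
  H_1: rank ker ∂_1 − rank ∂_2 = (3 − 2) − 0 = 1, and there is no ∂_2, so H_1 ≅ Z.

As a check, the Euler characteristic is 3 − 3 = 0, which agrees with 1 − 1 = 0.

H_0 = Z,  H_1 = Z.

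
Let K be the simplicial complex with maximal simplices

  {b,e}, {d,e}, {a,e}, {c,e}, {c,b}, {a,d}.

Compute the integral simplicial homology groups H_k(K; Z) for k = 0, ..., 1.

Order the vertices as a < b < c < d < e. Listing each simplex with vertices in this order, K has dimension 1 with simplices:

  0-simplices (5): a, b, c, d, e
  1-simplices (6): ad, ae, bc, be, ce, de

so the chain groups are C_0 ≅ Z^5, C_1 ≅ Z^6.

∂_1: C_1 → C_0 sends each edge [p,q] (with p < q) to q − p. For instance
  ∂ce = e − c.
This gives a 5×6 integer matrix of rank 4; reducing to Smith normal form yields diagonal entries (1,1,1,1).

Now H_k = ker ∂_k / im ∂_{k+1}, so:

  H_0: rank C_0 − rank ∂_1 = 5 − 4 = 1, and the invariant factors of ∂_1 are all 1, so H_0 = Z.
  H_1: rank ker ∂_1 − rank ∂_2 = (6 − 4) − 0 = 2, and there is no ∂_2, so H_1 = Z^2.

(K is a triangulation of a wedge of 2 circles.)

H_0 ≅ Z,  H_1 ≅ Z^2.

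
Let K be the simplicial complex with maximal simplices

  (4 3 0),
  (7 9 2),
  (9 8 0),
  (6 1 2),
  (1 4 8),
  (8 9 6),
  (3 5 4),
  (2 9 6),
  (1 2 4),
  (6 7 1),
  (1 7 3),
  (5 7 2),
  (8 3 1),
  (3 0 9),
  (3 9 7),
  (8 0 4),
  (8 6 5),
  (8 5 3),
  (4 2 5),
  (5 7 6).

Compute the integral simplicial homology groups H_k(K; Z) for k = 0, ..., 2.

H_0 ≅ Z,  H_1 ≅ Z ⊕ Z/2,  H_2 = 0.

K has 10 vertices, 30 edges, 20 triangles.
rank ∂_0 = 0, rank ∂_1 = 9 ⇒ b_0 = 10 − 0 − 9 = 1; all invariant factors of ∂_1 are 1 so no torsion. So H_0 ≅ Z.
rank ∂_1 = 9, rank ∂_2 = 20 ⇒ b_1 = 30 − 9 − 20 = 1; ∂_2 has invariant factor(s) [2] giving torsion. So H_1 ≅ Z ⊕ Z/2.
rank ∂_2 = 20, rank ∂_3 = 0 ⇒ b_2 = 20 − 20 − 0 = 0. So H_2 ≅ 0.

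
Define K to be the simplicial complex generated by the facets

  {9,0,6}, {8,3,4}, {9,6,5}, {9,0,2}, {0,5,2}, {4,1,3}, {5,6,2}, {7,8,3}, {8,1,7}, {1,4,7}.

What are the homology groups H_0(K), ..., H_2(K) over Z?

H_0 ≅ Z^2,  H_1 ≅ Z^2,  H_2 = 0.

Take the total order 0 < 1 < 2 < 3 < 4 < 5 < 6 < 7 < 8 < 9 on the vertex set. Then K (dimension 2) consists of the simplices:

  0-simplices (10): [0], [1], [2], [3], [4], [5], [6], [7], [8], [9]
  1-simplices (20): [0,2], [0,5], [0,6], [0,9], [1,3], [1,4], [1,7], [1,8], [2,5], [2,6], [2,9], [3,4], [3,7], [3,8], [4,7], [4,8], [5,6], [5,9], [6,9], [7,8]
  2-simplices (10): [0,2,5], [0,2,9], [0,6,9], [1,3,4], [1,4,7], [1,7,8], [2,5,6], [3,4,8], [3,7,8], [5,6,9]

giving chain groups C_0 ≅ Z^10, C_1 ≅ Z^20, C_2 ≅ Z^10.

Boundary ∂_1: C_1 → C_0 sends each edge [p,q] (with p < q) to q − p. For instance
  ∂[0,6] = [6] − [0].
The 10×20 boundary matrix has rank 8 and Smith normal form diag(1,1,1,1,1,1,1,1).

The boundary map ∂_2: C_2 → C_1 acts by ∂[p,q,r] = [q,r] − [p,r] + [p,q]. For instance
  ∂[1,7,8] = [7,8] − [1,8] + [1,7],
  ∂[3,7,8] = [7,8] − [3,8] + [3,7].
The 20×10 boundary matrix has rank 10 and Smith normal form diag(1,1,1,1,1,1,1,1,1,1).

Now H_k = ker ∂_k / im ∂_{k+1}, so:

  H_0: rank C_0 − rank ∂_1 = 10 − 8 = 2, and the invariant factors of ∂_1 are all 1, so H_0 = Z^2.
  H_1: rank ker ∂_1 − rank ∂_2 = (20 − 8) − 10 = 2, and the invariant factors of ∂_2 are all 1, so H_1 = Z^2.
  H_2: rank ker ∂_2 − rank ∂_3 = (10 − 10) − 0 = 0, and there is no ∂_3, so H_2 = 0.

As a check, the Euler characteristic is 10 − 20 + 10 = 0, which agrees with 2 − 2 + 0 = 0.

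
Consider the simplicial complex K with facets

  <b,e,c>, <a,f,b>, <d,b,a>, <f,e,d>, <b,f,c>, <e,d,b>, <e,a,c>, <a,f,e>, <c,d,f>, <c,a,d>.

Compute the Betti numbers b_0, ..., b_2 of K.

b_0 = 1, b_1 = 0, b_2 = 0.

Fix the vertex order a < b < c < d < e < f and write every simplex with vertices in increasing order. Then dim K = 2 and the simplices of K are:

  0-simplices (6): a, b, c, d, e, f
  1-simplices (15): ab, ac, ad, ae, af, bc, bd, be, bf, cd, ce, cf, de, df, ef
  2-simplices (10): abd, abf, acd, ace, aef, bce, bcf, bde, cdf, def

Hence C_0 ≅ Z^6, C_1 ≅ Z^15, C_2 ≅ Z^10.

The boundary map ∂_1: C_1 → C_0 is given by ∂[p,q] = [q] − [p]. For instance
  ∂ef = f − e.
This gives a 6×15 integer matrix of rank 5; reducing to Smith normal form yields diagonal entries (1,1,1,1,1).

∂_2: C_2 → C_1 sends each 2-simplex [p,q,r] to [q,r] − [p,r] + [p,q]. For instance
  ∂acd = cd − ad + ac,
  ∂aef = ef − af + ae.
The resulting 15×10 matrix has rank 10, and its Smith normal form has invariant factors (1,1,1,1,1,1,1,1,1,2).

From H_k ≅ ker(∂_k) / im(∂_{k+1}) we obtain:

  H_0: rank C_0 − rank ∂_1 = 6 − 5 = 1, and the invariant factors of ∂_1 are all 1, so H_0 = Z.
  H_1: rank ker ∂_1 − rank ∂_2 = (15 − 5) − 10 = 0, and ∂_2 has invariant factor 2 > 1, so H_1 = Z/2Z.
  H_2: rank ker ∂_2 − rank ∂_3 = (10 − 10) − 0 = 0, and there is no ∂_3, so H_2 = 0.

Hence the Betti numbers are b_0 = 1, b_1 = 0, b_2 = 0.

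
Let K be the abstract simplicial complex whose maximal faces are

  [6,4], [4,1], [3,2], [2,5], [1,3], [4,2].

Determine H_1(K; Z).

K has 6 vertices, 6 edges.
rank ∂_1 = 5, rank ∂_2 = 0 ⇒ b_1 = 6 − 5 − 0 = 1. So H_1 ≅ Z.

H_1 = Z.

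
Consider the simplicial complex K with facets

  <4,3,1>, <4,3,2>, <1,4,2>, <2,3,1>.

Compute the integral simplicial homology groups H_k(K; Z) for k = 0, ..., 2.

Fix the vertex order 1 < 2 < 3 < 4 and write every simplex with vertices in increasing order. Then dim K = 2 and the simplices of K are:

  0-simplices (4): [1], [2], [3], [4]
  1-simplices (6): [1,2], [1,3], [1,4], [2,3], [2,4], [3,4]
  2-simplices (4): [1,2,3], [1,2,4], [1,3,4], [2,3,4]

so the chain groups are C_0 ≅ Z^4, C_1 ≅ Z^6, C_2 ≅ Z^4.

∂_1: C_1 → C_0 sends each edge [p,q] (with p < q) to q − p. For instance
  ∂[3,4] = [4] − [3].
This gives a 4×6 integer matrix of rank 3; reducing to Smith normal form yields diagonal entries (1,1,1).

Boundary ∂_2: C_2 → C_1 acts by ∂[p,q,r] = [q,r] − [p,r] + [p,q]. For instance
  ∂[1,2,4] = [2,4] − [1,4] + [1,2],
  ∂[1,2,3] = [2,3] − [1,3] + [1,2].
The 6×4 boundary matrix has rank 3 and Smith normal form diag(1,1,1).

Now H_k = ker ∂_k / im ∂_{k+1}, so:

  H_0: rank C_0 − rank ∂_1 = 4 − 3 = 1, and the invariant factors of ∂_1 are all 1, so H_0 ≅ Z.
  H_1: rank ker ∂_1 − rank ∂_2 = (6 − 3) − 3 = 0, and the invariant factors of ∂_2 are all 1, so H_1 ≅ 0.
  H_2: rank ker ∂_2 − rank ∂_3 = (4 − 3) − 0 = 1, and there is no ∂_3, so H_2 ≅ Z.

As a check, the Euler characteristic is 4 − 6 + 4 = 2, which agrees with 1 − 0 + 1 = 2.
(K is a triangulation of the 2-sphere S^2.)

H_0 ≅ Z,  H_1 = 0,  H_2 ≅ Z.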